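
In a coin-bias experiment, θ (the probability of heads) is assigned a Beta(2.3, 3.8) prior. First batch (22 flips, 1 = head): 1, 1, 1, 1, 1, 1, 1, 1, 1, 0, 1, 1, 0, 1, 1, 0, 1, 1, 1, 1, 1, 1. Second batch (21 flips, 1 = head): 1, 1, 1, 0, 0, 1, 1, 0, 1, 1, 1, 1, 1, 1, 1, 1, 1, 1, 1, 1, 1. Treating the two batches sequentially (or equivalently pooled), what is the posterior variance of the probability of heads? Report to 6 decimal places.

0.003189

The Beta prior is conjugate to a Binomial/Bernoulli likelihood; the update adds successes to α and failures to β.
After batch 1: Beta(2.3+19, 3.8+3) = Beta(21.3, 6.8).
After batch 2: Beta(21.3+18, 6.8+3) = Beta(39.3, 9.8).
Var = αβ/((α+β)²(α+β+1)) = 39.3·9.8/(49.1²·50.1) = 0.003189.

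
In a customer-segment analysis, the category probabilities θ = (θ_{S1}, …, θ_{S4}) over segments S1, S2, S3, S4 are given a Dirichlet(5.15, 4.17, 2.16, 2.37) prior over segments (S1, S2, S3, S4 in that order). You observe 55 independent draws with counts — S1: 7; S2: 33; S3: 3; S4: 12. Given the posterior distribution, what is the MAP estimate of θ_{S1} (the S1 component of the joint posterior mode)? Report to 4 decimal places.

The Dirichlet prior is conjugate to the Multinomial likelihood: each posterior αⱼ = prior αⱼ + observed count nⱼ.
Posterior concentration: (12.15, 37.17, 5.16, 14.37), total = 68.85.
Joint mode component: (α_{S1}−1)/(Σα−K) = 11.15/64.85 = 0.1719.

0.1719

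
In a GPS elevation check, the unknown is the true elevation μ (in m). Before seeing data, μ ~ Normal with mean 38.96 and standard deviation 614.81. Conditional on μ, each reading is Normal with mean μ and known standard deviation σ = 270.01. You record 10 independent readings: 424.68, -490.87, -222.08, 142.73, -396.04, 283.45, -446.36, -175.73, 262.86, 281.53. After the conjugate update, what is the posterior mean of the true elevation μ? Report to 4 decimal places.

For Normal data with known variance σ², a Normal(μ₀, σ₀²) prior on μ is conjugate. Posterior precision = 1/σ₀² + n/σ²; posterior mean is the precision-weighted average of μ₀ and x̄.
Σxᵢ = 424.68 + (-490.87) + (-222.08) + 142.73 + (-396.04) + 283.45 + (-446.36) + (-175.73) + 262.86 + 281.53 = -335.83, so n·x̄ = -335.83.
σ₀² = 614.81² = 377991.3361, σ² = 270.01² = 72905.4001; σ² + n·σ₀² = 72905.4001 + 10·377991.3361 = 3852818.7611.
Posterior mean = (μ₀/σ₀² + n·x̄/σ²)/(1/σ₀² + n/σ²) = (σ²·μ₀ + σ₀²·n·x̄)/(σ² + n·σ₀²) = (72905.4001·38.96 + 377991.3361·(-335.83))/3852818.7611 = -124100436.014567/3852818.7611 = -32.2103.

-32.2103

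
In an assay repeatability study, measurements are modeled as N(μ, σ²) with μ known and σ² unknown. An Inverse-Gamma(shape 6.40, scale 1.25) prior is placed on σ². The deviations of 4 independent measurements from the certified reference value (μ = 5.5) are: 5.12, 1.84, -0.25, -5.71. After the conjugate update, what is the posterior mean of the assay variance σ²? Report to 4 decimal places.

With known mean μ and an Inverse-Gamma(α, β) prior on σ², the Normal likelihood is conjugate: posterior is Inv-Gamma(α + n/2, β + Σ(xᵢ−μ)²/2).
Σ(xᵢ−μ)² = (5.12)² + (1.84)² + (-0.25)² + (-5.71)² = 62.2666.
Posterior: Inv-Gamma(6.40 + 4/2, 1.25 + 62.2666/2) = Inv-Gamma(8.40, 32.38330).
E[σ²|data] = β/(α−1) = 32.38330/7.40 = 4.3761.

4.3761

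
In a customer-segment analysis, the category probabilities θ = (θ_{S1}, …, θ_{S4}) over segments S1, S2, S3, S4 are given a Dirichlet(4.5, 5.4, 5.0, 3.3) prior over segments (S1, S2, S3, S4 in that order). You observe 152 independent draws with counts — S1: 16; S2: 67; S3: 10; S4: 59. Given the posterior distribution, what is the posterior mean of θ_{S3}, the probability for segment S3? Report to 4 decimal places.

The Dirichlet prior is conjugate to the Multinomial likelihood: each posterior αⱼ = prior αⱼ + observed count nⱼ.
Posterior concentration: (20.5, 72.4, 15.0, 62.3), total = 170.2.
E[θ_{S3}|data] = α_{S3}/Σα = 15.0/170.2 = 0.0881.

0.0881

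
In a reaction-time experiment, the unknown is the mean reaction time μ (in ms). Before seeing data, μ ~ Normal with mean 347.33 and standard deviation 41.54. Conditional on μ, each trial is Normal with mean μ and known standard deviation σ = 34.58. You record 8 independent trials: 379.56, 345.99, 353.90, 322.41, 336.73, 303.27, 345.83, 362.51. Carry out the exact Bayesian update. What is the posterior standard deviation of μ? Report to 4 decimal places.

For Normal data with known variance σ², a Normal(μ₀, σ₀²) prior on μ is conjugate. Posterior precision = 1/σ₀² + n/σ²; posterior mean is the precision-weighted average of μ₀ and x̄.
σ₀² = 41.54² = 1725.5716, σ² = 34.58² = 1195.7764; σ² + n·σ₀² = 1195.7764 + 8·1725.5716 = 15000.3492.
Posterior precision = 1/σ₀² + n/σ² = 1/1725.5716 + 8/1195.7764 = (σ² + n·σ₀²)/(σ₀²σ²) = 15000.3492/(1725.5716·1195.7764); posterior variance σₙ² = σ₀²σ²/(σ² + n·σ₀²) = 1725.5716·1195.7764/15000.3492 = 137.556651.
Posterior SD = √σₙ² = √(1725.5716·1195.7764/15000.3492) = 11.7285.

11.7285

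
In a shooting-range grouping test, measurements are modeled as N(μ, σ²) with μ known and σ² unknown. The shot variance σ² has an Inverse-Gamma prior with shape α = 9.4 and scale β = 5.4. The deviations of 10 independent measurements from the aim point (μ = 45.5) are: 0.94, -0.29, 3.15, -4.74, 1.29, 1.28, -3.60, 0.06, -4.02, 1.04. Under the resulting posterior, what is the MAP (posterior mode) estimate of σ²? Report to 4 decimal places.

With known mean μ and an Inverse-Gamma(α, β) prior on σ², the Normal likelihood is conjugate: posterior is Inv-Gamma(α + n/2, β + Σ(xᵢ−μ)²/2).
Σ(xᵢ−μ)² = (0.94)² + (-0.29)² + (3.15)² + (-4.74)² + (1.29)² + (1.28)² + (-3.60)² + (0.06)² + (-4.02)² + (1.04)² = 66.8659.
Posterior: Inv-Gamma(9.4 + 10/2, 5.4 + 66.8659/2) = Inv-Gamma(14.40, 38.83295).
Mode = β/(α+1) = 38.83295/15.40 = 2.5216.

2.5216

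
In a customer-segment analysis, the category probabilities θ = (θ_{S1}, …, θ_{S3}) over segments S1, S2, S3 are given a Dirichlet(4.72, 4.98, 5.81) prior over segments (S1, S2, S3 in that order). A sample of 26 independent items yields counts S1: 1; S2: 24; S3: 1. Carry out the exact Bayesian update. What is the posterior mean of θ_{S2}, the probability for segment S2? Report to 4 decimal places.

The Dirichlet prior is conjugate to the Multinomial likelihood: each posterior αⱼ = prior αⱼ + observed count nⱼ.
Posterior concentration: (5.72, 28.98, 6.81), total = 41.51.
E[θ_{S2}|data] = α_{S2}/Σα = 28.98/41.51 = 0.6981.

0.6981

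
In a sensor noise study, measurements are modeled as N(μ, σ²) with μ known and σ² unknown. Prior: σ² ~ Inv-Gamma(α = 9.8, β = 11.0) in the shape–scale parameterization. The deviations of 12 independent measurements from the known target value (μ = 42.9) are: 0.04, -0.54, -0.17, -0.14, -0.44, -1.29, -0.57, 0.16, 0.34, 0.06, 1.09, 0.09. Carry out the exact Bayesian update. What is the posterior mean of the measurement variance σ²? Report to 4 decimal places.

0.8738

With known mean μ and an Inverse-Gamma(α, β) prior on σ², the Normal likelihood is conjugate: posterior is Inv-Gamma(α + n/2, β + Σ(xᵢ−μ)²/2).
Σ(xᵢ−μ)² = (0.04)² + (-0.54)² + (-0.17)² + (-0.14)² + (-0.44)² + (-1.29)² + (-0.57)² + (0.16)² + (0.34)² + (0.06)² + (1.09)² + (0.09)² = 3.8653.
Posterior: Inv-Gamma(9.8 + 12/2, 11.0 + 3.8653/2) = Inv-Gamma(15.80, 12.93265).
E[σ²|data] = β/(α−1) = 12.93265/14.80 = 0.8738.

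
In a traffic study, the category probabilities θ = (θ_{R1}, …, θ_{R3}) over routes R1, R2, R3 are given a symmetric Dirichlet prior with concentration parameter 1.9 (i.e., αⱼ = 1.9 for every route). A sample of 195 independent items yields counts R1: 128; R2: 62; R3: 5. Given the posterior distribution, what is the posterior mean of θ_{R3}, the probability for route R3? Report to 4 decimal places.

The Dirichlet prior is conjugate to the Multinomial likelihood: each posterior αⱼ = prior αⱼ + observed count nⱼ.
Posterior concentration: (129.9, 63.9, 6.9), total = 200.7.
E[θ_{R3}|data] = α_{R3}/Σα = 6.9/200.7 = 0.0344.

0.0344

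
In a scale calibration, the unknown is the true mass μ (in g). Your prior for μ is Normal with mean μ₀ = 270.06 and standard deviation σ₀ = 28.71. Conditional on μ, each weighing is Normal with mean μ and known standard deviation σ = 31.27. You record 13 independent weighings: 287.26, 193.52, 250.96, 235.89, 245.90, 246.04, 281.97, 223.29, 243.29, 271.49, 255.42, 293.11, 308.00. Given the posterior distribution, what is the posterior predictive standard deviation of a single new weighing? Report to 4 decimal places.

For Normal data with known variance σ², a Normal(μ₀, σ₀²) prior on μ is conjugate. Posterior precision = 1/σ₀² + n/σ²; posterior mean is the precision-weighted average of μ₀ and x̄.
σ₀² = 28.71² = 824.2641, σ² = 31.27² = 977.8129; σ² + n·σ₀² = 977.8129 + 13·824.2641 = 11693.2462.
Posterior precision = 1/σ₀² + n/σ² = 1/824.2641 + 13/977.8129 = (σ² + n·σ₀²)/(σ₀²σ²) = 11693.2462/(824.2641·977.8129); posterior variance σₙ² = σ₀²σ²/(σ² + n·σ₀²) = 824.2641·977.8129/11693.2462 = 68.926631.
Predictive variance for one new observation = σₙ² + σ² = 824.2641·977.8129/11693.2462 + 977.8129 = σ²·(σ₀² + 11693.2462)/11693.2462 = 977.8129·12517.5103/11693.2462 = 1046.739531; SD = √(977.8129·12517.5103/11693.2462) = 32.3534.

32.3534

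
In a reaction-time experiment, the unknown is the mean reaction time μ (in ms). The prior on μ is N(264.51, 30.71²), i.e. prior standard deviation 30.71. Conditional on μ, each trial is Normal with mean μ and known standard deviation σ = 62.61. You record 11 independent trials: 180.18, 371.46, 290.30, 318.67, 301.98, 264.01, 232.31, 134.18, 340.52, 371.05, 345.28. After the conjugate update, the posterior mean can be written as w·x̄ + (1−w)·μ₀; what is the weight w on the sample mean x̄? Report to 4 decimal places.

0.7258

For Normal data with known variance σ², a Normal(μ₀, σ₀²) prior on μ is conjugate. Posterior precision = 1/σ₀² + n/σ²; posterior mean is the precision-weighted average of μ₀ and x̄.
σ₀² = 30.71² = 943.1041, σ² = 62.61² = 3920.0121. Prior precision 1/σ₀² = 1/943.1041; data precision n/σ² = 11/3920.0121.
w = (n/σ²)/(1/σ₀² + n/σ²) = n·σ₀²/(σ² + n·σ₀²) = 11·943.1041/(3920.0121 + 11·943.1041) = 10374.1451/14294.1572 = 0.7258.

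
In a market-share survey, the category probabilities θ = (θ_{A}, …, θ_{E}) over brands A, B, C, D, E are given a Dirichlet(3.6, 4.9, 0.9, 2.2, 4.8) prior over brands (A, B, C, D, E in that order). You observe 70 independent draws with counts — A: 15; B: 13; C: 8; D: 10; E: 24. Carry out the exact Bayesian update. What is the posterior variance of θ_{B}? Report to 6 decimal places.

0.001879

The Dirichlet prior is conjugate to the Multinomial likelihood: each posterior αⱼ = prior αⱼ + observed count nⱼ.
Posterior concentration: (18.6, 17.9, 8.9, 12.2, 28.8), total = 86.4.
Var[θ_j] = α_j(Σα−α_j)/((Σα)²(Σα+1)) = 17.9·68.5/(86.4²·87.4) = 0.001879.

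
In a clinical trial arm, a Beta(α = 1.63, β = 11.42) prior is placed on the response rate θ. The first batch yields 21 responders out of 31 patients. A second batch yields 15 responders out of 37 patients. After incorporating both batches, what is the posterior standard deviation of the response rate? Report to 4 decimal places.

The Beta prior is conjugate to a Binomial/Bernoulli likelihood; the update adds successes to α and failures to β.
After batch 1: Beta(1.63+21, 11.42+10) = Beta(22.63, 21.42).
After batch 2: Beta(22.63+15, 21.42+22) = Beta(37.63, 43.42).
Var = αβ/((α+β)²(α+β+1)) = 37.63·43.42/(81.05²·82.05) = 0.00303137; SD = √0.00303137 = 0.0551.

0.0551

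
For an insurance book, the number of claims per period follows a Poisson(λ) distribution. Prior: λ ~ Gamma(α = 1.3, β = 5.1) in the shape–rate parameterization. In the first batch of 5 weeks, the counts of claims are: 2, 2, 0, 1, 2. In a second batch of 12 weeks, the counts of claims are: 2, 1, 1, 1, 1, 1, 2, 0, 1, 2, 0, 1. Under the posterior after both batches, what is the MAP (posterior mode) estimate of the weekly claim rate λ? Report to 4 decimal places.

With a Gamma(shape α, rate β) prior, the Poisson likelihood is conjugate: the posterior is Gamma(α + ΣXᵢ, β + n).
Batch 1: sum of counts S = 7 over n = 5 weeks.
After batch 1: Gamma(α+S, β+n) = Gamma(1.3+7, 5.1+5) = Gamma(8.3, 10.1).
Batch 2: sum of counts S = 13 over n = 12 weeks.
After batch 2: Gamma(α+S, β+n) = Gamma(8.3+13, 10.1+12) = Gamma(21.3, 22.1).
Mode of Gamma(α,β) for α≥1 is (α−1)/β = 20.3/22.1 = 0.9186.

0.9186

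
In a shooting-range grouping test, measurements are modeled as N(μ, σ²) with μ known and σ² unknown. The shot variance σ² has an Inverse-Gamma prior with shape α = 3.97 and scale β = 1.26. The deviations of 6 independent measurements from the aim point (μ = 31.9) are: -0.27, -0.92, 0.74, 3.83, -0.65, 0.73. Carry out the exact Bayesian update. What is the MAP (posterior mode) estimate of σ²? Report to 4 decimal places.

With known mean μ and an Inverse-Gamma(α, β) prior on σ², the Normal likelihood is conjugate: posterior is Inv-Gamma(α + n/2, β + Σ(xᵢ−μ)²/2).
Σ(xᵢ−μ)² = (-0.27)² + (-0.92)² + (0.74)² + (3.83)² + (-0.65)² + (0.73)² = 17.0912.
Posterior: Inv-Gamma(3.97 + 6/2, 1.26 + 17.0912/2) = Inv-Gamma(6.97, 9.80560).
Mode = β/(α+1) = 9.80560/7.97 = 1.2303.

1.2303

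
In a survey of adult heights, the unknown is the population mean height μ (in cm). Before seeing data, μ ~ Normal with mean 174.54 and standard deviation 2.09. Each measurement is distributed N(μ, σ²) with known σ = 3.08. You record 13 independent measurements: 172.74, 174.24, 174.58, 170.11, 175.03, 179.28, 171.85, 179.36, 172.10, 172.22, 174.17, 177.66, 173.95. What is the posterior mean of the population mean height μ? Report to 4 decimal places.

For Normal data with known variance σ², a Normal(μ₀, σ₀²) prior on μ is conjugate. Posterior precision = 1/σ₀² + n/σ²; posterior mean is the precision-weighted average of μ₀ and x̄.
Σxᵢ = 172.74 + 174.24 + 174.58 + 170.11 + 175.03 + 179.28 + 171.85 + 179.36 + 172.10 + 172.22 + 174.17 + 177.66 + 173.95 = 2267.29, so n·x̄ = 2267.29.
σ₀² = 2.09² = 4.3681, σ² = 3.08² = 9.4864; σ² + n·σ₀² = 9.4864 + 13·4.3681 = 66.2717.
Posterior mean = (μ₀/σ₀² + n·x̄/σ²)/(1/σ₀² + n/σ²) = (σ²·μ₀ + σ₀²·n·x̄)/(σ² + n·σ₀²) = (9.4864·174.54 + 4.3681·2267.29)/66.2717 = 11559.505705/66.2717 = 174.4260.

174.4260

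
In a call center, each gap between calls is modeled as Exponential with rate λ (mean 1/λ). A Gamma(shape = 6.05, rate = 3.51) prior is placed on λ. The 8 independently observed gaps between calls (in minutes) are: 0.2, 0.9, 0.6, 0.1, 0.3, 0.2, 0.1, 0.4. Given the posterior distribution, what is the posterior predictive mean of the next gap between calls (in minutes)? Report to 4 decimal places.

0.4835

With a Gamma(shape α, rate β) prior on the exponential rate λ, the posterior after n observations with total T = Σxᵢ is Gamma(α+n, β+T).
Sum of observations T = 2.8 minutes; n = 8.
Posterior: Gamma(6.05+8, 3.51+2.8) = Gamma(14.05, 6.31).
The predictive distribution for the next observation is Lomax; its mean is β/(α−1) = 6.31/13.05 = 0.4835.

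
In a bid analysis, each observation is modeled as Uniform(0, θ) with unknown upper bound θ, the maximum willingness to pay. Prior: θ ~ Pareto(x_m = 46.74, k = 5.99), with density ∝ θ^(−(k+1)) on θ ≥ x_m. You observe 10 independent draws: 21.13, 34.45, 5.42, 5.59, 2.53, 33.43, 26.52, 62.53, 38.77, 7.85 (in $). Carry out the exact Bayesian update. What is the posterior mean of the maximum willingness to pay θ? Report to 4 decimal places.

A Pareto(scale x_m, shape k) prior on the upper bound θ of Uniform(0, θ) is conjugate: posterior is Pareto(max(x_m, max xᵢ), k + n).
Sample maximum = 62.53; prior scale x_m = 46.74 → posterior scale = max = 62.53.
Posterior shape = 5.99 + 10 = 15.99.
E[θ|data] = k·x_m/(k−1) = 15.99·62.53/14.99 = 66.7014.

66.7014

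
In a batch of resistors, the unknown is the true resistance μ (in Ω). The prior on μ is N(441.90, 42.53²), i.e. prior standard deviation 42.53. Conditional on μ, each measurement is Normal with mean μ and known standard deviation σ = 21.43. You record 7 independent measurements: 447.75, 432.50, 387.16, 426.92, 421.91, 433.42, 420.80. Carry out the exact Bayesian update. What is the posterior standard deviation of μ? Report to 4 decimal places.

7.9568

For Normal data with known variance σ², a Normal(μ₀, σ₀²) prior on μ is conjugate. Posterior precision = 1/σ₀² + n/σ²; posterior mean is the precision-weighted average of μ₀ and x̄.
σ₀² = 42.53² = 1808.8009, σ² = 21.43² = 459.2449; σ² + n·σ₀² = 459.2449 + 7·1808.8009 = 13120.8512.
Posterior precision = 1/σ₀² + n/σ² = 1/1808.8009 + 7/459.2449 = (σ² + n·σ₀²)/(σ₀²σ²) = 13120.8512/(1808.8009·459.2449); posterior variance σₙ² = σ₀²σ²/(σ² + n·σ₀²) = 1808.8009·459.2449/13120.8512 = 63.310114.
Posterior SD = √σₙ² = √(1808.8009·459.2449/13120.8512) = 7.9568.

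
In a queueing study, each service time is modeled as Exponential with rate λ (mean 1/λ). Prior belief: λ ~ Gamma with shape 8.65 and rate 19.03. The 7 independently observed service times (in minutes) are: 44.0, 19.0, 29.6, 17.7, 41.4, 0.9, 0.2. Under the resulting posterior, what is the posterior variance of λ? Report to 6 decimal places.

0.000530

With a Gamma(shape α, rate β) prior on the exponential rate λ, the posterior after n observations with total T = Σxᵢ is Gamma(α+n, β+T).
Sum of observations T = 152.8 minutes; n = 7.
Posterior: Gamma(8.65+7, 19.03+152.8) = Gamma(15.65, 171.83).
Var = α/β² = 0.000530.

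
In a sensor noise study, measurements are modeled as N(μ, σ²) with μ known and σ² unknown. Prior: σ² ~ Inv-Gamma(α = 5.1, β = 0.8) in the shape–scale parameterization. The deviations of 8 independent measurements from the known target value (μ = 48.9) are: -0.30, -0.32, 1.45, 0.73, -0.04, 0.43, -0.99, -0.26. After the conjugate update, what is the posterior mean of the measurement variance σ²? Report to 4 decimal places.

With known mean μ and an Inverse-Gamma(α, β) prior on σ², the Normal likelihood is conjugate: posterior is Inv-Gamma(α + n/2, β + Σ(xᵢ−μ)²/2).
Σ(xᵢ−μ)² = (-0.30)² + (-0.32)² + (1.45)² + (0.73)² + (-0.04)² + (0.43)² + (-0.99)² + (-0.26)² = 4.0620.
Posterior: Inv-Gamma(5.1 + 8/2, 0.8 + 4.0620/2) = Inv-Gamma(9.10, 2.83100).
E[σ²|data] = β/(α−1) = 2.83100/8.10 = 0.3495.

0.3495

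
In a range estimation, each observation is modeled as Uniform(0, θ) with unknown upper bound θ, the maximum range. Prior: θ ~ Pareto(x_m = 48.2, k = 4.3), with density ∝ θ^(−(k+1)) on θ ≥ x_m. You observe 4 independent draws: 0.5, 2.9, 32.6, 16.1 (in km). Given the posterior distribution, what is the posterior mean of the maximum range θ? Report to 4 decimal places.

A Pareto(scale x_m, shape k) prior on the upper bound θ of Uniform(0, θ) is conjugate: posterior is Pareto(max(x_m, max xᵢ), k + n).
Sample maximum = 32.6; prior scale x_m = 48.2 → posterior scale = max = 48.2.
Posterior shape = 4.3 + 4 = 8.3.
E[θ|data] = k·x_m/(k−1) = 8.3·48.2/7.3 = 54.8027.

54.8027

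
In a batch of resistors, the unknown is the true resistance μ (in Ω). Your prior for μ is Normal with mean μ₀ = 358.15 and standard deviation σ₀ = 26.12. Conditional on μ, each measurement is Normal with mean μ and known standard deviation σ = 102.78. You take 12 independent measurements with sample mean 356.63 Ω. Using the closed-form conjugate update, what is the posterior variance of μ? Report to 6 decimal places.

For Normal data with known variance σ², a Normal(μ₀, σ₀²) prior on μ is conjugate. Posterior precision = 1/σ₀² + n/σ²; posterior mean is the precision-weighted average of μ₀ and x̄.
σ₀² = 26.12² = 682.2544, σ² = 102.78² = 10563.7284; σ² + n·σ₀² = 10563.7284 + 12·682.2544 = 18750.7812.
Posterior precision = 1/σ₀² + n/σ² = 1/682.2544 + 12/10563.7284 = (σ² + n·σ₀²)/(σ₀²σ²) = 18750.7812/(682.2544·10563.7284); posterior variance σₙ² = σ₀²σ²/(σ² + n·σ₀²) = 682.2544·10563.7284/18750.7812 = 384.365329.

384.365329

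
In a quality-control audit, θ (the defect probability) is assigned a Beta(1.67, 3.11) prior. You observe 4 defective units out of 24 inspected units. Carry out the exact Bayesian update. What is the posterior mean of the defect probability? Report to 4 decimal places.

The Beta prior is conjugate to a Binomial/Bernoulli likelihood; the update adds successes to α and failures to β.
Posterior: Beta(α+k, β+n−k) = Beta(1.67+4, 3.11+20) = Beta(5.67, 23.11).
Posterior mean = α/(α+β) = 5.67/28.78 = 0.1970.

0.1970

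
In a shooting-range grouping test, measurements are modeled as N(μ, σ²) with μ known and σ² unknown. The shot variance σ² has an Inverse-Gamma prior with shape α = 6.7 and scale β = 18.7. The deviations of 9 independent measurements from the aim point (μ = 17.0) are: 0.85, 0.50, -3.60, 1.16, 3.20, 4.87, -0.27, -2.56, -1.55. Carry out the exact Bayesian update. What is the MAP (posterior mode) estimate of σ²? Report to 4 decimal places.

With known mean μ and an Inverse-Gamma(α, β) prior on σ², the Normal likelihood is conjugate: posterior is Inv-Gamma(α + n/2, β + Σ(xᵢ−μ)²/2).
Σ(xᵢ−μ)² = (0.85)² + (0.50)² + (-3.60)² + (1.16)² + (3.20)² + (4.87)² + (-0.27)² + (-2.56)² + (-1.55)² = 58.2640.
Posterior: Inv-Gamma(6.7 + 9/2, 18.7 + 58.2640/2) = Inv-Gamma(11.20, 47.83200).
Mode = β/(α+1) = 47.83200/12.20 = 3.9207.

3.9207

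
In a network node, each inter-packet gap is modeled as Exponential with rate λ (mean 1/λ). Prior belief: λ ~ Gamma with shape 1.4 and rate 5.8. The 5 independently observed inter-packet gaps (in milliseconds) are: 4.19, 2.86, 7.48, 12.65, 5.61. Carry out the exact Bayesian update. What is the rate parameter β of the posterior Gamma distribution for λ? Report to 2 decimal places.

38.59

With a Gamma(shape α, rate β) prior on the exponential rate λ, the posterior after n observations with total T = Σxᵢ is Gamma(α+n, β+T).
Sum of observations T = 32.79 milliseconds; n = 5.
Posterior: Gamma(1.4+5, 5.8+32.79) = Gamma(6.4, 38.59).
Posterior β = 38.59.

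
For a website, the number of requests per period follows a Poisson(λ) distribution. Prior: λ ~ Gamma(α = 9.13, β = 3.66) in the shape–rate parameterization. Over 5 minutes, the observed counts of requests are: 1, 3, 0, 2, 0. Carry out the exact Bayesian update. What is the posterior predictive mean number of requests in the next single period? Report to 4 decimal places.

With a Gamma(shape α, rate β) prior, the Poisson likelihood is conjugate: the posterior is Gamma(α + ΣXᵢ, β + n).
Sum of counts S = 6 over n = 5 minutes.
Posterior: Gamma(α+S, β+n) = Gamma(9.13+6, 3.66+5) = Gamma(15.13, 8.66).
The predictive distribution for one future period is NegBinom with mean α/β = 1.7471.

1.7471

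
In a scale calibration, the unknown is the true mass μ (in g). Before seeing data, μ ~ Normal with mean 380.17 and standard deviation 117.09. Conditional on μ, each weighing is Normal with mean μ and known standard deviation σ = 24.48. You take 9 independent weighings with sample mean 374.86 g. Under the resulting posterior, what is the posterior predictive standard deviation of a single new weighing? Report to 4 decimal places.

For Normal data with known variance σ², a Normal(μ₀, σ₀²) prior on μ is conjugate. Posterior precision = 1/σ₀² + n/σ²; posterior mean is the precision-weighted average of μ₀ and x̄.
σ₀² = 117.09² = 13710.0681, σ² = 24.48² = 599.2704; σ² + n·σ₀² = 599.2704 + 9·13710.0681 = 123989.8833.
Posterior precision = 1/σ₀² + n/σ² = 1/13710.0681 + 9/599.2704 = (σ² + n·σ₀²)/(σ₀²σ²) = 123989.8833/(13710.0681·599.2704); posterior variance σₙ² = σ₀²σ²/(σ² + n·σ₀²) = 13710.0681·599.2704/123989.8833 = 66.263777.
Predictive variance for one new observation = σₙ² + σ² = 13710.0681·599.2704/123989.8833 + 599.2704 = σ²·(σ₀² + 123989.8833)/123989.8833 = 599.2704·137699.9514/123989.8833 = 665.534177; SD = √(599.2704·137699.9514/123989.8833) = 25.7979.

25.7979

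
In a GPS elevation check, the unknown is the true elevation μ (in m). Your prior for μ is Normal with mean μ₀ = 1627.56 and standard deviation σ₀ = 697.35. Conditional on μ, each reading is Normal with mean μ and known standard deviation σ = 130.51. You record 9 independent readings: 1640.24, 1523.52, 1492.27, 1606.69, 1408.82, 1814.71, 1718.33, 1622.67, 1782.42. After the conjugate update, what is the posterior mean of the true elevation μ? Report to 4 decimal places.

For Normal data with known variance σ², a Normal(μ₀, σ₀²) prior on μ is conjugate. Posterior precision = 1/σ₀² + n/σ²; posterior mean is the precision-weighted average of μ₀ and x̄.
Σxᵢ = 1640.24 + 1523.52 + 1492.27 + 1606.69 + 1408.82 + 1814.71 + 1718.33 + 1622.67 + 1782.42 = 14609.67, so n·x̄ = 14609.67.
σ₀² = 697.35² = 486297.0225, σ² = 130.51² = 17032.8601; σ² + n·σ₀² = 17032.8601 + 9·486297.0225 = 4393706.0626.
Posterior mean = (μ₀/σ₀² + n·x̄/σ²)/(1/σ₀² + n/σ²) = (σ²·μ₀ + σ₀²·n·x̄)/(σ² + n·σ₀²) = (17032.8601·1627.56 + 486297.0225·14609.67)/4393706.0626 = 7132361022.491931/4393706.0626 = 1623.3132.

1623.3132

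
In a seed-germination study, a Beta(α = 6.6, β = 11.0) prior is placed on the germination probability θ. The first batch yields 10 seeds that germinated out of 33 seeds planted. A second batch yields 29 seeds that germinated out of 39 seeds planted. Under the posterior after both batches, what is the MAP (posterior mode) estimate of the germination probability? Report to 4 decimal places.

0.5091

The Beta prior is conjugate to a Binomial/Bernoulli likelihood; the update adds successes to α and failures to β.
After batch 1: Beta(6.6+10, 11.0+23) = Beta(16.6, 34.0).
After batch 2: Beta(16.6+29, 34.0+10) = Beta(45.6, 44.0).
Mode of Beta(a,b) for a,b>1 is (a−1)/(a+b−2) = 44.6/87.6 = 0.5091.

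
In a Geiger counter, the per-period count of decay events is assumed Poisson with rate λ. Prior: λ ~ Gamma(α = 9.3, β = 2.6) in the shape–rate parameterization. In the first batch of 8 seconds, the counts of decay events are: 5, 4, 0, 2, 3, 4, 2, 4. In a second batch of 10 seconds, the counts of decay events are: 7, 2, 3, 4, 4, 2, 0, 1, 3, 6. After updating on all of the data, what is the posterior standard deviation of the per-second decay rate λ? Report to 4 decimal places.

0.3923

With a Gamma(shape α, rate β) prior, the Poisson likelihood is conjugate: the posterior is Gamma(α + ΣXᵢ, β + n).
Batch 1: sum of counts S = 24 over n = 8 seconds.
After batch 1: Gamma(α+S, β+n) = Gamma(9.3+24, 2.6+8) = Gamma(33.3, 10.6).
Batch 2: sum of counts S = 32 over n = 10 seconds.
After batch 2: Gamma(α+S, β+n) = Gamma(33.3+32, 10.6+10) = Gamma(65.3, 20.6).
SD = √α/β = √65.3/20.6 = 0.3923.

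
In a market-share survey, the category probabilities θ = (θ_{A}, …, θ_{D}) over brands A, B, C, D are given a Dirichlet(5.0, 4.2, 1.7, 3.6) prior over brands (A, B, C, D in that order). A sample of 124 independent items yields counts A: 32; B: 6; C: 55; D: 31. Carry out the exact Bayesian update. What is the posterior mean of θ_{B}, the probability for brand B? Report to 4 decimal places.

0.0736

The Dirichlet prior is conjugate to the Multinomial likelihood: each posterior αⱼ = prior αⱼ + observed count nⱼ.
Posterior concentration: (37.0, 10.2, 56.7, 34.6), total = 138.5.
E[θ_{B}|data] = α_{B}/Σα = 10.2/138.5 = 0.0736.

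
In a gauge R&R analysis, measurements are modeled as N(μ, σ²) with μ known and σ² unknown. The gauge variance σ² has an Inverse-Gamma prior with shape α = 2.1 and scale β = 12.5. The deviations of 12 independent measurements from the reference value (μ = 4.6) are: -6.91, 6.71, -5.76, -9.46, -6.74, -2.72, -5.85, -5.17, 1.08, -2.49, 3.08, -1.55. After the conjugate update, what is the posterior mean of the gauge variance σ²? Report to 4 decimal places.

With known mean μ and an Inverse-Gamma(α, β) prior on σ², the Normal likelihood is conjugate: posterior is Inv-Gamma(α + n/2, β + Σ(xᵢ−μ)²/2).
Σ(xᵢ−μ)² = (-6.91)² + (6.71)² + (-5.76)² + (-9.46)² + (-6.74)² + (-2.72)² + (-5.85)² + (-5.17)² + (1.08)² + (-2.49)² + (3.08)² + (-1.55)² = 348.4742.
Posterior: Inv-Gamma(2.1 + 12/2, 12.5 + 348.4742/2) = Inv-Gamma(8.10, 186.73710).
E[σ²|data] = β/(α−1) = 186.73710/7.10 = 26.3010.

26.3010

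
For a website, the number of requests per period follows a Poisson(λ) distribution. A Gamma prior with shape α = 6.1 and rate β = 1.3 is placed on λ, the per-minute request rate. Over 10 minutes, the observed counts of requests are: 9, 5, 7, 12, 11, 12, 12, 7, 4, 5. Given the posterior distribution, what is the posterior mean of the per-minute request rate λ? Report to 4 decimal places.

7.9735

With a Gamma(shape α, rate β) prior, the Poisson likelihood is conjugate: the posterior is Gamma(α + ΣXᵢ, β + n).
Sum of counts S = 84 over n = 10 minutes.
Posterior: Gamma(α+S, β+n) = Gamma(6.1+84, 1.3+10) = Gamma(90.1, 11.3).
Posterior mean = α/β = 90.1/11.3 = 7.9735.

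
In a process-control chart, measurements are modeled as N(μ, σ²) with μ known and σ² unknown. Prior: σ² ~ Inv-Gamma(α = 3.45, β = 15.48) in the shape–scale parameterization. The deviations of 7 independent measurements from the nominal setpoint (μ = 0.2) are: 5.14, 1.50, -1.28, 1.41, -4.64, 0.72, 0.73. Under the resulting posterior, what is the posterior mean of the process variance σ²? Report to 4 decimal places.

With known mean μ and an Inverse-Gamma(α, β) prior on σ², the Normal likelihood is conjugate: posterior is Inv-Gamma(α + n/2, β + Σ(xᵢ−μ)²/2).
Σ(xᵢ−μ)² = (5.14)² + (1.50)² + (-1.28)² + (1.41)² + (-4.64)² + (0.72)² + (0.73)² = 54.8770.
Posterior: Inv-Gamma(3.45 + 7/2, 15.48 + 54.8770/2) = Inv-Gamma(6.95, 42.91850).
E[σ²|data] = β/(α−1) = 42.91850/5.95 = 7.2132.

7.2132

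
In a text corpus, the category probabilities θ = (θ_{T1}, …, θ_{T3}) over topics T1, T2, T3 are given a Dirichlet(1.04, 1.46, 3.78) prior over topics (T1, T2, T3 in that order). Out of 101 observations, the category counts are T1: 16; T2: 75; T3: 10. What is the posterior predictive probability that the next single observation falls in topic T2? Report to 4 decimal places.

The Dirichlet prior is conjugate to the Multinomial likelihood: each posterior αⱼ = prior αⱼ + observed count nⱼ.
Posterior concentration: (17.04, 76.46, 13.78), total = 107.28.
P(next = T2 | data) = α_{T2}/Σα = 0.7127.

0.7127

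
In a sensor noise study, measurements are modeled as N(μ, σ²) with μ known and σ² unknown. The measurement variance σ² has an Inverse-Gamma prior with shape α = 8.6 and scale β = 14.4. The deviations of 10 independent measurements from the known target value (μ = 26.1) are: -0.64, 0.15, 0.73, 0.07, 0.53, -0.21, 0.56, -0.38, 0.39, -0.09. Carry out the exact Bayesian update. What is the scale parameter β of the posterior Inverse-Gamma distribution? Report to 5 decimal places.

With known mean μ and an Inverse-Gamma(α, β) prior on σ², the Normal likelihood is conjugate: posterior is Inv-Gamma(α + n/2, β + Σ(xᵢ−μ)²/2).
Σ(xᵢ−μ)² = (-0.64)² + (0.15)² + (0.73)² + (0.07)² + (0.53)² + (-0.21)² + (0.56)² + (-0.38)² + (0.39)² + (-0.09)² = 1.9131.
Posterior: Inv-Gamma(8.6 + 10/2, 14.4 + 1.9131/2) = Inv-Gamma(13.60, 15.35655).
Posterior β = 15.35655.

15.35655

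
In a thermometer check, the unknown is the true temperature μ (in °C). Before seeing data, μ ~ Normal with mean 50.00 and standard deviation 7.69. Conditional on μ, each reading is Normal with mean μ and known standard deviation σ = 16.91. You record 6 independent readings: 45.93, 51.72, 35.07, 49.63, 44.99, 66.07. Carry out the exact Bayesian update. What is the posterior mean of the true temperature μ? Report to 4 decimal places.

For Normal data with known variance σ², a Normal(μ₀, σ₀²) prior on μ is conjugate. Posterior precision = 1/σ₀² + n/σ²; posterior mean is the precision-weighted average of μ₀ and x̄.
Σxᵢ = 45.93 + 51.72 + 35.07 + 49.63 + 44.99 + 66.07 = 293.41, so n·x̄ = 293.41.
σ₀² = 7.69² = 59.1361, σ² = 16.91² = 285.9481; σ² + n·σ₀² = 285.9481 + 6·59.1361 = 640.7647.
Posterior mean = (μ₀/σ₀² + n·x̄/σ²)/(1/σ₀² + n/σ²) = (σ²·μ₀ + σ₀²·n·x̄)/(σ² + n·σ₀²) = (285.9481·50.00 + 59.1361·293.41)/640.7647 = 31648.528101/640.7647 = 49.3918.

49.3918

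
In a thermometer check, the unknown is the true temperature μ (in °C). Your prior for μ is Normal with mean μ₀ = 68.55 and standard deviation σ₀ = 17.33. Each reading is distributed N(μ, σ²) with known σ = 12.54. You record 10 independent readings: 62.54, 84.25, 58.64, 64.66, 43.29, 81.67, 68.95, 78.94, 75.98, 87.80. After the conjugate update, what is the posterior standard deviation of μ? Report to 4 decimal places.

For Normal data with known variance σ², a Normal(μ₀, σ₀²) prior on μ is conjugate. Posterior precision = 1/σ₀² + n/σ²; posterior mean is the precision-weighted average of μ₀ and x̄.
σ₀² = 17.33² = 300.3289, σ² = 12.54² = 157.2516; σ² + n·σ₀² = 157.2516 + 10·300.3289 = 3160.5406.
Posterior precision = 1/σ₀² + n/σ² = 1/300.3289 + 10/157.2516 = (σ² + n·σ₀²)/(σ₀²σ²) = 3160.5406/(300.3289·157.2516); posterior variance σₙ² = σ₀²σ²/(σ² + n·σ₀²) = 300.3289·157.2516/3160.5406 = 14.942760.
Posterior SD = √σₙ² = √(300.3289·157.2516/3160.5406) = 3.8656.

3.8656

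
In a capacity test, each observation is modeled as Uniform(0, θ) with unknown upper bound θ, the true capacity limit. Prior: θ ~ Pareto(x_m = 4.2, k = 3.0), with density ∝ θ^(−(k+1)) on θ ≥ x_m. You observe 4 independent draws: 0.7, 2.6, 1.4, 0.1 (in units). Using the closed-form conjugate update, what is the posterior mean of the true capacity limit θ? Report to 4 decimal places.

A Pareto(scale x_m, shape k) prior on the upper bound θ of Uniform(0, θ) is conjugate: posterior is Pareto(max(x_m, max xᵢ), k + n).
Sample maximum = 2.6; prior scale x_m = 4.2 → posterior scale = max = 4.2.
Posterior shape = 3.0 + 4 = 7.0.
E[θ|data] = k·x_m/(k−1) = 7.0·4.2/6.0 = 4.9000.

4.9000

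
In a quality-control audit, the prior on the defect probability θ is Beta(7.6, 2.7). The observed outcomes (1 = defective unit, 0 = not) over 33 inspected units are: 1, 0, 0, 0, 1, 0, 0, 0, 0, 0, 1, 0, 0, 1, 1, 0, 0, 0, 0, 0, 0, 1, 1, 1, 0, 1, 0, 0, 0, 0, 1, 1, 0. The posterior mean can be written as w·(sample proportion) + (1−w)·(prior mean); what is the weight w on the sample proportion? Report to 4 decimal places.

0.7621

The Beta prior is conjugate to a Binomial/Bernoulli likelihood; the update adds successes to α and failures to β.
Posterior mean = (α₀+k)/(α₀+β₀+n) = [n/(α₀+β₀+n)]·(k/n) + [(α₀+β₀)/(α₀+β₀+n)]·α₀/(α₀+β₀), so only n and the prior enter the weight.
The weight on the data is w = n/(α₀+β₀+n) = 33/(7.6+2.7+33) = 33/43.3 = 0.7621.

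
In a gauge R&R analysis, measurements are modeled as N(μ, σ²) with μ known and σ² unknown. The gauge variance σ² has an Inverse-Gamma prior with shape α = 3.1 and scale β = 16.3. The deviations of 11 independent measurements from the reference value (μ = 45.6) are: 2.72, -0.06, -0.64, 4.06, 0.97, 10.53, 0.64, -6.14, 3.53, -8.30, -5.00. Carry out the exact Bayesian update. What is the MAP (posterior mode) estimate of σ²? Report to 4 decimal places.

With known mean μ and an Inverse-Gamma(α, β) prior on σ², the Normal likelihood is conjugate: posterior is Inv-Gamma(α + n/2, β + Σ(xᵢ−μ)²/2).
Σ(xᵢ−μ)² = (2.72)² + (-0.06)² + (-0.64)² + (4.06)² + (0.97)² + (10.53)² + (0.64)² + (-6.14)² + (3.53)² + (-8.30)² + (-5.00)² = 280.5771.
Posterior: Inv-Gamma(3.1 + 11/2, 16.3 + 280.5771/2) = Inv-Gamma(8.60, 156.58855).
Mode = β/(α+1) = 156.58855/9.60 = 16.3113.

16.3113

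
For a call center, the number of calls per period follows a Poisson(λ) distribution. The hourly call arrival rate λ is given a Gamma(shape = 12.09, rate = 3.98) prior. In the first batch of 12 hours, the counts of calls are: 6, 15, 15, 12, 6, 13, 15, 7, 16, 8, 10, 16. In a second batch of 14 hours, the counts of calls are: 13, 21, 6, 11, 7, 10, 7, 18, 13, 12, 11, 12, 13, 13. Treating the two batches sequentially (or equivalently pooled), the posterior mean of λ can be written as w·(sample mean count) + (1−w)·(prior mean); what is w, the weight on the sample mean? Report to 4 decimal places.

0.8672

With a Gamma(shape α, rate β) prior, the Poisson likelihood is conjugate: the posterior is Gamma(α + ΣXᵢ, β + n).
Total number of hours: n = 12 + 14 = 26.
Posterior mean = (α₀+S)/(β₀+n) = [n/(β₀+n)]·(S/n) + [β₀/(β₀+n)]·(α₀/β₀), so only n and β₀ enter the weight.
Weight on data w = n/(β₀+n) = 26/(3.98+26) = 26/29.98 = 0.8672.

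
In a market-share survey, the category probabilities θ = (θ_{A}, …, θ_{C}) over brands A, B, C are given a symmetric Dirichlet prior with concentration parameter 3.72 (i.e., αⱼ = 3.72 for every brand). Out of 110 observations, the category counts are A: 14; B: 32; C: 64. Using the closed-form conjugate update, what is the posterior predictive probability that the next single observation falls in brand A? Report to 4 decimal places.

The Dirichlet prior is conjugate to the Multinomial likelihood: each posterior αⱼ = prior αⱼ + observed count nⱼ.
Posterior concentration: (17.72, 35.72, 67.72), total = 121.16.
P(next = A | data) = α_{A}/Σα = 0.1463.

0.1463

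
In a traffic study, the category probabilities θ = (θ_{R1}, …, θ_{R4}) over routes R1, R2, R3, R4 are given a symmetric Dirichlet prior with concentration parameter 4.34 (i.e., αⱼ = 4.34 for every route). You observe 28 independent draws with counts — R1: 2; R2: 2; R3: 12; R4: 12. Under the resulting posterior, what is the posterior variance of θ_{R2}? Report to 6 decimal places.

0.002594

The Dirichlet prior is conjugate to the Multinomial likelihood: each posterior αⱼ = prior αⱼ + observed count nⱼ.
Posterior concentration: (6.34, 6.34, 16.34, 16.34), total = 45.36.
Var[θ_j] = α_j(Σα−α_j)/((Σα)²(Σα+1)) = 6.34·39.02/(45.36²·46.36) = 0.002594.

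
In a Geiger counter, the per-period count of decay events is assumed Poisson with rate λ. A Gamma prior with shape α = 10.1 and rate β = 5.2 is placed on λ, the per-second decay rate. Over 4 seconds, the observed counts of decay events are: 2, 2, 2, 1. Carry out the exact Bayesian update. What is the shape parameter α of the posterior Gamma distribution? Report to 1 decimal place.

17.1

With a Gamma(shape α, rate β) prior, the Poisson likelihood is conjugate: the posterior is Gamma(α + ΣXᵢ, β + n).
Sum of counts S = 7 over n = 4 seconds.
Posterior: Gamma(α+S, β+n) = Gamma(10.1+7, 5.2+4) = Gamma(17.1, 9.2).
Posterior α = 17.1.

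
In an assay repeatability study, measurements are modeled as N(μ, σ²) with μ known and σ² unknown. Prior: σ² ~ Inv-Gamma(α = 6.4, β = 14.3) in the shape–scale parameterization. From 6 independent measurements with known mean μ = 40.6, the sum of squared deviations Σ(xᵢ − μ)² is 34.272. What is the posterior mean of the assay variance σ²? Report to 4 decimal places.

With known mean μ and an Inverse-Gamma(α, β) prior on σ², the Normal likelihood is conjugate: posterior is Inv-Gamma(α + n/2, β + Σ(xᵢ−μ)²/2).
Posterior: Inv-Gamma(6.4 + 6/2, 14.3 + 34.272/2) = Inv-Gamma(9.40, 31.4360).
E[σ²|data] = β/(α−1) = 31.4360/8.40 = 3.7424.

3.7424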